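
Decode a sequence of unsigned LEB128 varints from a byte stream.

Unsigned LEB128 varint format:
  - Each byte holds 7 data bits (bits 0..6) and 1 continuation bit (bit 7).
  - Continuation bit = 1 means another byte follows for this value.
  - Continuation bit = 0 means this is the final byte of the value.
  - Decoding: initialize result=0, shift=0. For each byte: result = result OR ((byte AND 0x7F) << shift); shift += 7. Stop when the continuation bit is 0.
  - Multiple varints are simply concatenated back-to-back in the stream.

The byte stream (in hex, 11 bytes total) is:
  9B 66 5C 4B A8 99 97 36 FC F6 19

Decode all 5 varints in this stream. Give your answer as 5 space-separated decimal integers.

Answer: 13083 92 75 113626280 424828

Derivation:
  byte[0]=0x9B cont=1 payload=0x1B=27: acc |= 27<<0 -> acc=27 shift=7
  byte[1]=0x66 cont=0 payload=0x66=102: acc |= 102<<7 -> acc=13083 shift=14 [end]
Varint 1: bytes[0:2] = 9B 66 -> value 13083 (2 byte(s))
  byte[2]=0x5C cont=0 payload=0x5C=92: acc |= 92<<0 -> acc=92 shift=7 [end]
Varint 2: bytes[2:3] = 5C -> value 92 (1 byte(s))
  byte[3]=0x4B cont=0 payload=0x4B=75: acc |= 75<<0 -> acc=75 shift=7 [end]
Varint 3: bytes[3:4] = 4B -> value 75 (1 byte(s))
  byte[4]=0xA8 cont=1 payload=0x28=40: acc |= 40<<0 -> acc=40 shift=7
  byte[5]=0x99 cont=1 payload=0x19=25: acc |= 25<<7 -> acc=3240 shift=14
  byte[6]=0x97 cont=1 payload=0x17=23: acc |= 23<<14 -> acc=380072 shift=21
  byte[7]=0x36 cont=0 payload=0x36=54: acc |= 54<<21 -> acc=113626280 shift=28 [end]
Varint 4: bytes[4:8] = A8 99 97 36 -> value 113626280 (4 byte(s))
  byte[8]=0xFC cont=1 payload=0x7C=124: acc |= 124<<0 -> acc=124 shift=7
  byte[9]=0xF6 cont=1 payload=0x76=118: acc |= 118<<7 -> acc=15228 shift=14
  byte[10]=0x19 cont=0 payload=0x19=25: acc |= 25<<14 -> acc=424828 shift=21 [end]
Varint 5: bytes[8:11] = FC F6 19 -> value 424828 (3 byte(s))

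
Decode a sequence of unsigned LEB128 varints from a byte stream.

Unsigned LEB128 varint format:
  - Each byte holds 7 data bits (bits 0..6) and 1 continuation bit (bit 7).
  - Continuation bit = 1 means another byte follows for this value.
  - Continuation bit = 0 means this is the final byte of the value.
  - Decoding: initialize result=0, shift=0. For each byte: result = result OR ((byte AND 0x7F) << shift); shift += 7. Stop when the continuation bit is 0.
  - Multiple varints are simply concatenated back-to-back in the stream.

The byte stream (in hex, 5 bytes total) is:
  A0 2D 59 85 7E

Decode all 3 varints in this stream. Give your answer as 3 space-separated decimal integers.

  byte[0]=0xA0 cont=1 payload=0x20=32: acc |= 32<<0 -> acc=32 shift=7
  byte[1]=0x2D cont=0 payload=0x2D=45: acc |= 45<<7 -> acc=5792 shift=14 [end]
Varint 1: bytes[0:2] = A0 2D -> value 5792 (2 byte(s))
  byte[2]=0x59 cont=0 payload=0x59=89: acc |= 89<<0 -> acc=89 shift=7 [end]
Varint 2: bytes[2:3] = 59 -> value 89 (1 byte(s))
  byte[3]=0x85 cont=1 payload=0x05=5: acc |= 5<<0 -> acc=5 shift=7
  byte[4]=0x7E cont=0 payload=0x7E=126: acc |= 126<<7 -> acc=16133 shift=14 [end]
Varint 3: bytes[3:5] = 85 7E -> value 16133 (2 byte(s))

Answer: 5792 89 16133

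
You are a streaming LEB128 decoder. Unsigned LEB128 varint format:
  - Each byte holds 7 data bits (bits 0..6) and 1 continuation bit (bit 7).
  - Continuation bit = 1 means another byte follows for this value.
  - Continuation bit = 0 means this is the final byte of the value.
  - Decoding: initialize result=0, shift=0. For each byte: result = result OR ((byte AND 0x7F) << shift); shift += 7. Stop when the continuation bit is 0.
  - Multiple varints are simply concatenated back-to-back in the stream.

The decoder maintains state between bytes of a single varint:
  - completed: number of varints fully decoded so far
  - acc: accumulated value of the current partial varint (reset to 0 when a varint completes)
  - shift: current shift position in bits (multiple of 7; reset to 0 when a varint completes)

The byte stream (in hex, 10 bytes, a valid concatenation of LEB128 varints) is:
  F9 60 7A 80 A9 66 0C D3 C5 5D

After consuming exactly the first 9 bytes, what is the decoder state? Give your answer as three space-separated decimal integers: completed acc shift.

byte[0]=0xF9 cont=1 payload=0x79: acc |= 121<<0 -> completed=0 acc=121 shift=7
byte[1]=0x60 cont=0 payload=0x60: varint #1 complete (value=12409); reset -> completed=1 acc=0 shift=0
byte[2]=0x7A cont=0 payload=0x7A: varint #2 complete (value=122); reset -> completed=2 acc=0 shift=0
byte[3]=0x80 cont=1 payload=0x00: acc |= 0<<0 -> completed=2 acc=0 shift=7
byte[4]=0xA9 cont=1 payload=0x29: acc |= 41<<7 -> completed=2 acc=5248 shift=14
byte[5]=0x66 cont=0 payload=0x66: varint #3 complete (value=1676416); reset -> completed=3 acc=0 shift=0
byte[6]=0x0C cont=0 payload=0x0C: varint #4 complete (value=12); reset -> completed=4 acc=0 shift=0
byte[7]=0xD3 cont=1 payload=0x53: acc |= 83<<0 -> completed=4 acc=83 shift=7
byte[8]=0xC5 cont=1 payload=0x45: acc |= 69<<7 -> completed=4 acc=8915 shift=14

Answer: 4 8915 14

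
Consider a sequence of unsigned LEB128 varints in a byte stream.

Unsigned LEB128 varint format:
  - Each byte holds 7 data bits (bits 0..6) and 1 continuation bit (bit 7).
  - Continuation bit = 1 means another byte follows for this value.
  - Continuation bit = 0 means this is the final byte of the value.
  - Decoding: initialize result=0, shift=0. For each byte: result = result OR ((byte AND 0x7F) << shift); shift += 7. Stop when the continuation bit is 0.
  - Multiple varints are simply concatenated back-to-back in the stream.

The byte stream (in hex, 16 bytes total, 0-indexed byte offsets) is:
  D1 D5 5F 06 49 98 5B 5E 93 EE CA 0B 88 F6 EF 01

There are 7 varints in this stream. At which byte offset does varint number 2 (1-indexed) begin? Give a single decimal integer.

  byte[0]=0xD1 cont=1 payload=0x51=81: acc |= 81<<0 -> acc=81 shift=7
  byte[1]=0xD5 cont=1 payload=0x55=85: acc |= 85<<7 -> acc=10961 shift=14
  byte[2]=0x5F cont=0 payload=0x5F=95: acc |= 95<<14 -> acc=1567441 shift=21 [end]
Varint 1: bytes[0:3] = D1 D5 5F -> value 1567441 (3 byte(s))
  byte[3]=0x06 cont=0 payload=0x06=6: acc |= 6<<0 -> acc=6 shift=7 [end]
Varint 2: bytes[3:4] = 06 -> value 6 (1 byte(s))
  byte[4]=0x49 cont=0 payload=0x49=73: acc |= 73<<0 -> acc=73 shift=7 [end]
Varint 3: bytes[4:5] = 49 -> value 73 (1 byte(s))
  byte[5]=0x98 cont=1 payload=0x18=24: acc |= 24<<0 -> acc=24 shift=7
  byte[6]=0x5B cont=0 payload=0x5B=91: acc |= 91<<7 -> acc=11672 shift=14 [end]
Varint 4: bytes[5:7] = 98 5B -> value 11672 (2 byte(s))
  byte[7]=0x5E cont=0 payload=0x5E=94: acc |= 94<<0 -> acc=94 shift=7 [end]
Varint 5: bytes[7:8] = 5E -> value 94 (1 byte(s))
  byte[8]=0x93 cont=1 payload=0x13=19: acc |= 19<<0 -> acc=19 shift=7
  byte[9]=0xEE cont=1 payload=0x6E=110: acc |= 110<<7 -> acc=14099 shift=14
  byte[10]=0xCA cont=1 payload=0x4A=74: acc |= 74<<14 -> acc=1226515 shift=21
  byte[11]=0x0B cont=0 payload=0x0B=11: acc |= 11<<21 -> acc=24295187 shift=28 [end]
Varint 6: bytes[8:12] = 93 EE CA 0B -> value 24295187 (4 byte(s))
  byte[12]=0x88 cont=1 payload=0x08=8: acc |= 8<<0 -> acc=8 shift=7
  byte[13]=0xF6 cont=1 payload=0x76=118: acc |= 118<<7 -> acc=15112 shift=14
  byte[14]=0xEF cont=1 payload=0x6F=111: acc |= 111<<14 -> acc=1833736 shift=21
  byte[15]=0x01 cont=0 payload=0x01=1: acc |= 1<<21 -> acc=3930888 shift=28 [end]
Varint 7: bytes[12:16] = 88 F6 EF 01 -> value 3930888 (4 byte(s))

Answer: 3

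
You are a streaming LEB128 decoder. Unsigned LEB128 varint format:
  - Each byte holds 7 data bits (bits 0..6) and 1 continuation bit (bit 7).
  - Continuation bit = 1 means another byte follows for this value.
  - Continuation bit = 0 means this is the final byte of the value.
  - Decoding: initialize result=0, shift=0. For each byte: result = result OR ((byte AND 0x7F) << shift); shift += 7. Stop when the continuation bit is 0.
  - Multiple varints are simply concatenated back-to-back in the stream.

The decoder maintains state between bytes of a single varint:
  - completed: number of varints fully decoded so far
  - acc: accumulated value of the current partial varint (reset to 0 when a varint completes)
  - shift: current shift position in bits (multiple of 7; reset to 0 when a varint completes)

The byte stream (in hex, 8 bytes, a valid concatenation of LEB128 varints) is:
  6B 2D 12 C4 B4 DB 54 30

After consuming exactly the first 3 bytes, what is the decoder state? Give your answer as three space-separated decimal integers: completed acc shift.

byte[0]=0x6B cont=0 payload=0x6B: varint #1 complete (value=107); reset -> completed=1 acc=0 shift=0
byte[1]=0x2D cont=0 payload=0x2D: varint #2 complete (value=45); reset -> completed=2 acc=0 shift=0
byte[2]=0x12 cont=0 payload=0x12: varint #3 complete (value=18); reset -> completed=3 acc=0 shift=0

Answer: 3 0 0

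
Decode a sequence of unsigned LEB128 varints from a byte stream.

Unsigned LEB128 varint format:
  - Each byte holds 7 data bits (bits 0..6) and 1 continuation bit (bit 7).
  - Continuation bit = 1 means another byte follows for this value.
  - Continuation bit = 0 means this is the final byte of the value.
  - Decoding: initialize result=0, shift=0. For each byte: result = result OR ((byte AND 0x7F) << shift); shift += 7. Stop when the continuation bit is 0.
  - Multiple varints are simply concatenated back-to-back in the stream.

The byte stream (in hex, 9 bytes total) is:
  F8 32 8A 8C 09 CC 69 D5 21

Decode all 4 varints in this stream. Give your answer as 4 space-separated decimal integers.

Answer: 6520 149002 13516 4309

Derivation:
  byte[0]=0xF8 cont=1 payload=0x78=120: acc |= 120<<0 -> acc=120 shift=7
  byte[1]=0x32 cont=0 payload=0x32=50: acc |= 50<<7 -> acc=6520 shift=14 [end]
Varint 1: bytes[0:2] = F8 32 -> value 6520 (2 byte(s))
  byte[2]=0x8A cont=1 payload=0x0A=10: acc |= 10<<0 -> acc=10 shift=7
  byte[3]=0x8C cont=1 payload=0x0C=12: acc |= 12<<7 -> acc=1546 shift=14
  byte[4]=0x09 cont=0 payload=0x09=9: acc |= 9<<14 -> acc=149002 shift=21 [end]
Varint 2: bytes[2:5] = 8A 8C 09 -> value 149002 (3 byte(s))
  byte[5]=0xCC cont=1 payload=0x4C=76: acc |= 76<<0 -> acc=76 shift=7
  byte[6]=0x69 cont=0 payload=0x69=105: acc |= 105<<7 -> acc=13516 shift=14 [end]
Varint 3: bytes[5:7] = CC 69 -> value 13516 (2 byte(s))
  byte[7]=0xD5 cont=1 payload=0x55=85: acc |= 85<<0 -> acc=85 shift=7
  byte[8]=0x21 cont=0 payload=0x21=33: acc |= 33<<7 -> acc=4309 shift=14 [end]
Varint 4: bytes[7:9] = D5 21 -> value 4309 (2 byte(s))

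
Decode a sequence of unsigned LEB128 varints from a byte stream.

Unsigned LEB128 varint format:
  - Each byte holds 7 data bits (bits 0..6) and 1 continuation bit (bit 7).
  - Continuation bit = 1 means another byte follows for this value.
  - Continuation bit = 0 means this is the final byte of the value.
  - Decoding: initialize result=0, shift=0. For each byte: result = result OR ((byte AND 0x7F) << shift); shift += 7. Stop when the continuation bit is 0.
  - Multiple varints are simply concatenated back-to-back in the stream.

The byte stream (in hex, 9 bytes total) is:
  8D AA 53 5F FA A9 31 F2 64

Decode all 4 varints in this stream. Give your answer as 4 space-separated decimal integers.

Answer: 1365261 95 808186 12914

Derivation:
  byte[0]=0x8D cont=1 payload=0x0D=13: acc |= 13<<0 -> acc=13 shift=7
  byte[1]=0xAA cont=1 payload=0x2A=42: acc |= 42<<7 -> acc=5389 shift=14
  byte[2]=0x53 cont=0 payload=0x53=83: acc |= 83<<14 -> acc=1365261 shift=21 [end]
Varint 1: bytes[0:3] = 8D AA 53 -> value 1365261 (3 byte(s))
  byte[3]=0x5F cont=0 payload=0x5F=95: acc |= 95<<0 -> acc=95 shift=7 [end]
Varint 2: bytes[3:4] = 5F -> value 95 (1 byte(s))
  byte[4]=0xFA cont=1 payload=0x7A=122: acc |= 122<<0 -> acc=122 shift=7
  byte[5]=0xA9 cont=1 payload=0x29=41: acc |= 41<<7 -> acc=5370 shift=14
  byte[6]=0x31 cont=0 payload=0x31=49: acc |= 49<<14 -> acc=808186 shift=21 [end]
Varint 3: bytes[4:7] = FA A9 31 -> value 808186 (3 byte(s))
  byte[7]=0xF2 cont=1 payload=0x72=114: acc |= 114<<0 -> acc=114 shift=7
  byte[8]=0x64 cont=0 payload=0x64=100: acc |= 100<<7 -> acc=12914 shift=14 [end]
Varint 4: bytes[7:9] = F2 64 -> value 12914 (2 byte(s))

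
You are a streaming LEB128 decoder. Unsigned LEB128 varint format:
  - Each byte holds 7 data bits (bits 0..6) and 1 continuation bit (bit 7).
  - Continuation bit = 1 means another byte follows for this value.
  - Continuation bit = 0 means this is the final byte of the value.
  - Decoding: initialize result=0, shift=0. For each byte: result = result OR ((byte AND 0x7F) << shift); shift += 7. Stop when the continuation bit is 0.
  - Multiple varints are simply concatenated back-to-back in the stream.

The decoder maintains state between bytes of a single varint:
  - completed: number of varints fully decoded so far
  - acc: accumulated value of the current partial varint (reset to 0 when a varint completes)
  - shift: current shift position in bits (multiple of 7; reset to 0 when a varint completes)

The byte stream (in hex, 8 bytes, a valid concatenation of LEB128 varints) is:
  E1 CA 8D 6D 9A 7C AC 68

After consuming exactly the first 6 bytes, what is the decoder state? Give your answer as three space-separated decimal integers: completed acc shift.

byte[0]=0xE1 cont=1 payload=0x61: acc |= 97<<0 -> completed=0 acc=97 shift=7
byte[1]=0xCA cont=1 payload=0x4A: acc |= 74<<7 -> completed=0 acc=9569 shift=14
byte[2]=0x8D cont=1 payload=0x0D: acc |= 13<<14 -> completed=0 acc=222561 shift=21
byte[3]=0x6D cont=0 payload=0x6D: varint #1 complete (value=228812129); reset -> completed=1 acc=0 shift=0
byte[4]=0x9A cont=1 payload=0x1A: acc |= 26<<0 -> completed=1 acc=26 shift=7
byte[5]=0x7C cont=0 payload=0x7C: varint #2 complete (value=15898); reset -> completed=2 acc=0 shift=0

Answer: 2 0 0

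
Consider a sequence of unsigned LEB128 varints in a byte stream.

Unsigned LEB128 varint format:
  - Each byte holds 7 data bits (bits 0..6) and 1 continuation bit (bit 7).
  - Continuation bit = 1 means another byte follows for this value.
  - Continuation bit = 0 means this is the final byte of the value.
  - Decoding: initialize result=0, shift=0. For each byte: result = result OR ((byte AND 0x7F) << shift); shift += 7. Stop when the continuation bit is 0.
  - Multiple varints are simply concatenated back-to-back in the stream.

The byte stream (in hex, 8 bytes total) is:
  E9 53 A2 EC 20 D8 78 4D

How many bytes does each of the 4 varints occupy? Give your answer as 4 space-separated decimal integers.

Answer: 2 3 2 1

Derivation:
  byte[0]=0xE9 cont=1 payload=0x69=105: acc |= 105<<0 -> acc=105 shift=7
  byte[1]=0x53 cont=0 payload=0x53=83: acc |= 83<<7 -> acc=10729 shift=14 [end]
Varint 1: bytes[0:2] = E9 53 -> value 10729 (2 byte(s))
  byte[2]=0xA2 cont=1 payload=0x22=34: acc |= 34<<0 -> acc=34 shift=7
  byte[3]=0xEC cont=1 payload=0x6C=108: acc |= 108<<7 -> acc=13858 shift=14
  byte[4]=0x20 cont=0 payload=0x20=32: acc |= 32<<14 -> acc=538146 shift=21 [end]
Varint 2: bytes[2:5] = A2 EC 20 -> value 538146 (3 byte(s))
  byte[5]=0xD8 cont=1 payload=0x58=88: acc |= 88<<0 -> acc=88 shift=7
  byte[6]=0x78 cont=0 payload=0x78=120: acc |= 120<<7 -> acc=15448 shift=14 [end]
Varint 3: bytes[5:7] = D8 78 -> value 15448 (2 byte(s))
  byte[7]=0x4D cont=0 payload=0x4D=77: acc |= 77<<0 -> acc=77 shift=7 [end]
Varint 4: bytes[7:8] = 4D -> value 77 (1 byte(s))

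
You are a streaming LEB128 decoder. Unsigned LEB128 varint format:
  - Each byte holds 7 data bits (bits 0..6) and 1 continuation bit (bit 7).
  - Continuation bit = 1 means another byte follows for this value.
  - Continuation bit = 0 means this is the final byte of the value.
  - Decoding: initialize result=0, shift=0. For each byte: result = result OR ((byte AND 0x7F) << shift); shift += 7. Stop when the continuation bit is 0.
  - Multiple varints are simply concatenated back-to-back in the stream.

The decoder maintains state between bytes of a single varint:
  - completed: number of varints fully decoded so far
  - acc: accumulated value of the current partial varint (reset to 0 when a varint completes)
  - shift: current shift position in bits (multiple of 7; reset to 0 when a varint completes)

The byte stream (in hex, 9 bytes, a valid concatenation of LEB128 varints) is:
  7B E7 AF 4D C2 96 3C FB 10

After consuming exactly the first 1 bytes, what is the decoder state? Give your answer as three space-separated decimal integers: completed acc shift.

Answer: 1 0 0

Derivation:
byte[0]=0x7B cont=0 payload=0x7B: varint #1 complete (value=123); reset -> completed=1 acc=0 shift=0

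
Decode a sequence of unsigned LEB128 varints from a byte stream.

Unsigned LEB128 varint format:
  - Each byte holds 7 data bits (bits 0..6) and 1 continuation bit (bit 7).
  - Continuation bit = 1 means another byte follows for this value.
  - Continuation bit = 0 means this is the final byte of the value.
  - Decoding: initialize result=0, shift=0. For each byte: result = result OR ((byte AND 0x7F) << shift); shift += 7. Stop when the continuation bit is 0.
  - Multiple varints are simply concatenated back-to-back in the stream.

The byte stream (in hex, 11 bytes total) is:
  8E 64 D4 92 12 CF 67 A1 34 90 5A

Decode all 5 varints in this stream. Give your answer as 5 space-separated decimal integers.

Answer: 12814 297300 13263 6689 11536

Derivation:
  byte[0]=0x8E cont=1 payload=0x0E=14: acc |= 14<<0 -> acc=14 shift=7
  byte[1]=0x64 cont=0 payload=0x64=100: acc |= 100<<7 -> acc=12814 shift=14 [end]
Varint 1: bytes[0:2] = 8E 64 -> value 12814 (2 byte(s))
  byte[2]=0xD4 cont=1 payload=0x54=84: acc |= 84<<0 -> acc=84 shift=7
  byte[3]=0x92 cont=1 payload=0x12=18: acc |= 18<<7 -> acc=2388 shift=14
  byte[4]=0x12 cont=0 payload=0x12=18: acc |= 18<<14 -> acc=297300 shift=21 [end]
Varint 2: bytes[2:5] = D4 92 12 -> value 297300 (3 byte(s))
  byte[5]=0xCF cont=1 payload=0x4F=79: acc |= 79<<0 -> acc=79 shift=7
  byte[6]=0x67 cont=0 payload=0x67=103: acc |= 103<<7 -> acc=13263 shift=14 [end]
Varint 3: bytes[5:7] = CF 67 -> value 13263 (2 byte(s))
  byte[7]=0xA1 cont=1 payload=0x21=33: acc |= 33<<0 -> acc=33 shift=7
  byte[8]=0x34 cont=0 payload=0x34=52: acc |= 52<<7 -> acc=6689 shift=14 [end]
Varint 4: bytes[7:9] = A1 34 -> value 6689 (2 byte(s))
  byte[9]=0x90 cont=1 payload=0x10=16: acc |= 16<<0 -> acc=16 shift=7
  byte[10]=0x5A cont=0 payload=0x5A=90: acc |= 90<<7 -> acc=11536 shift=14 [end]
Varint 5: bytes[9:11] = 90 5A -> value 11536 (2 byte(s))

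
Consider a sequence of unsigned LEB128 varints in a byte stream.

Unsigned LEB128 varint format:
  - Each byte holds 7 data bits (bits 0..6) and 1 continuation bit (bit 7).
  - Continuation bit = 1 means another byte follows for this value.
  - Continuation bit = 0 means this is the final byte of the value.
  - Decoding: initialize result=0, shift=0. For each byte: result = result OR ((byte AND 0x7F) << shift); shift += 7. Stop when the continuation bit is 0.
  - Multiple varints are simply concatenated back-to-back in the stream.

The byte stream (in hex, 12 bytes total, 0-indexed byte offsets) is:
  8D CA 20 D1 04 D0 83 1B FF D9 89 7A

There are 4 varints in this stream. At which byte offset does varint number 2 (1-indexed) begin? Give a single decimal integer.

Answer: 3

Derivation:
  byte[0]=0x8D cont=1 payload=0x0D=13: acc |= 13<<0 -> acc=13 shift=7
  byte[1]=0xCA cont=1 payload=0x4A=74: acc |= 74<<7 -> acc=9485 shift=14
  byte[2]=0x20 cont=0 payload=0x20=32: acc |= 32<<14 -> acc=533773 shift=21 [end]
Varint 1: bytes[0:3] = 8D CA 20 -> value 533773 (3 byte(s))
  byte[3]=0xD1 cont=1 payload=0x51=81: acc |= 81<<0 -> acc=81 shift=7
  byte[4]=0x04 cont=0 payload=0x04=4: acc |= 4<<7 -> acc=593 shift=14 [end]
Varint 2: bytes[3:5] = D1 04 -> value 593 (2 byte(s))
  byte[5]=0xD0 cont=1 payload=0x50=80: acc |= 80<<0 -> acc=80 shift=7
  byte[6]=0x83 cont=1 payload=0x03=3: acc |= 3<<7 -> acc=464 shift=14
  byte[7]=0x1B cont=0 payload=0x1B=27: acc |= 27<<14 -> acc=442832 shift=21 [end]
Varint 3: bytes[5:8] = D0 83 1B -> value 442832 (3 byte(s))
  byte[8]=0xFF cont=1 payload=0x7F=127: acc |= 127<<0 -> acc=127 shift=7
  byte[9]=0xD9 cont=1 payload=0x59=89: acc |= 89<<7 -> acc=11519 shift=14
  byte[10]=0x89 cont=1 payload=0x09=9: acc |= 9<<14 -> acc=158975 shift=21
  byte[11]=0x7A cont=0 payload=0x7A=122: acc |= 122<<21 -> acc=256011519 shift=28 [end]
Varint 4: bytes[8:12] = FF D9 89 7A -> value 256011519 (4 byte(s))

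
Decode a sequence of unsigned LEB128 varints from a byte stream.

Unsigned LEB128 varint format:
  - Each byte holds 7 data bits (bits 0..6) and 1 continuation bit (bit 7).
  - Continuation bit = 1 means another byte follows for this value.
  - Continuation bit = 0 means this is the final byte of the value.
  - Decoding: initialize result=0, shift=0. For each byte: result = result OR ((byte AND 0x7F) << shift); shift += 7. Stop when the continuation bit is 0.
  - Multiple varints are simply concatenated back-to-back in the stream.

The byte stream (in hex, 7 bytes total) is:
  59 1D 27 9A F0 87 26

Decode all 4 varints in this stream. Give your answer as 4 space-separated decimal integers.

  byte[0]=0x59 cont=0 payload=0x59=89: acc |= 89<<0 -> acc=89 shift=7 [end]
Varint 1: bytes[0:1] = 59 -> value 89 (1 byte(s))
  byte[1]=0x1D cont=0 payload=0x1D=29: acc |= 29<<0 -> acc=29 shift=7 [end]
Varint 2: bytes[1:2] = 1D -> value 29 (1 byte(s))
  byte[2]=0x27 cont=0 payload=0x27=39: acc |= 39<<0 -> acc=39 shift=7 [end]
Varint 3: bytes[2:3] = 27 -> value 39 (1 byte(s))
  byte[3]=0x9A cont=1 payload=0x1A=26: acc |= 26<<0 -> acc=26 shift=7
  byte[4]=0xF0 cont=1 payload=0x70=112: acc |= 112<<7 -> acc=14362 shift=14
  byte[5]=0x87 cont=1 payload=0x07=7: acc |= 7<<14 -> acc=129050 shift=21
  byte[6]=0x26 cont=0 payload=0x26=38: acc |= 38<<21 -> acc=79820826 shift=28 [end]
Varint 4: bytes[3:7] = 9A F0 87 26 -> value 79820826 (4 byte(s))

Answer: 89 29 39 79820826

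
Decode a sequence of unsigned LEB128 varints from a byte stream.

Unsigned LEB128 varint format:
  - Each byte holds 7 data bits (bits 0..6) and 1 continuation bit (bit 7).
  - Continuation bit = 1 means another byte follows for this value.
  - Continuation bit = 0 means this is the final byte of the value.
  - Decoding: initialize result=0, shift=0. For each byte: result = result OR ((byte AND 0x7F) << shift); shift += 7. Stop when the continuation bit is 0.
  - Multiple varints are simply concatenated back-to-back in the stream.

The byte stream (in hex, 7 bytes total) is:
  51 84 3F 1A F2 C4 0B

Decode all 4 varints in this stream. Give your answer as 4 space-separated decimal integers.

Answer: 81 8068 26 189042

Derivation:
  byte[0]=0x51 cont=0 payload=0x51=81: acc |= 81<<0 -> acc=81 shift=7 [end]
Varint 1: bytes[0:1] = 51 -> value 81 (1 byte(s))
  byte[1]=0x84 cont=1 payload=0x04=4: acc |= 4<<0 -> acc=4 shift=7
  byte[2]=0x3F cont=0 payload=0x3F=63: acc |= 63<<7 -> acc=8068 shift=14 [end]
Varint 2: bytes[1:3] = 84 3F -> value 8068 (2 byte(s))
  byte[3]=0x1A cont=0 payload=0x1A=26: acc |= 26<<0 -> acc=26 shift=7 [end]
Varint 3: bytes[3:4] = 1A -> value 26 (1 byte(s))
  byte[4]=0xF2 cont=1 payload=0x72=114: acc |= 114<<0 -> acc=114 shift=7
  byte[5]=0xC4 cont=1 payload=0x44=68: acc |= 68<<7 -> acc=8818 shift=14
  byte[6]=0x0B cont=0 payload=0x0B=11: acc |= 11<<14 -> acc=189042 shift=21 [end]
Varint 4: bytes[4:7] = F2 C4 0B -> value 189042 (3 byte(s))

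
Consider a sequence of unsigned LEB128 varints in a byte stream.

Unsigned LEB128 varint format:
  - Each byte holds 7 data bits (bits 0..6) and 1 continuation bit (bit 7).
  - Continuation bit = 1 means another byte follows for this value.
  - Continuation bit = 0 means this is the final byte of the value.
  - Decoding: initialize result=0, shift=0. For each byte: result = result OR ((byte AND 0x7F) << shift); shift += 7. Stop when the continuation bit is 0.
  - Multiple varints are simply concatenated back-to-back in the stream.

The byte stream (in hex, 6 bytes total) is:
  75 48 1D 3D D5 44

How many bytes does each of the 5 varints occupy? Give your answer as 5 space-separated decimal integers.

Answer: 1 1 1 1 2

Derivation:
  byte[0]=0x75 cont=0 payload=0x75=117: acc |= 117<<0 -> acc=117 shift=7 [end]
Varint 1: bytes[0:1] = 75 -> value 117 (1 byte(s))
  byte[1]=0x48 cont=0 payload=0x48=72: acc |= 72<<0 -> acc=72 shift=7 [end]
Varint 2: bytes[1:2] = 48 -> value 72 (1 byte(s))
  byte[2]=0x1D cont=0 payload=0x1D=29: acc |= 29<<0 -> acc=29 shift=7 [end]
Varint 3: bytes[2:3] = 1D -> value 29 (1 byte(s))
  byte[3]=0x3D cont=0 payload=0x3D=61: acc |= 61<<0 -> acc=61 shift=7 [end]
Varint 4: bytes[3:4] = 3D -> value 61 (1 byte(s))
  byte[4]=0xD5 cont=1 payload=0x55=85: acc |= 85<<0 -> acc=85 shift=7
  byte[5]=0x44 cont=0 payload=0x44=68: acc |= 68<<7 -> acc=8789 shift=14 [end]
Varint 5: bytes[4:6] = D5 44 -> value 8789 (2 byte(s))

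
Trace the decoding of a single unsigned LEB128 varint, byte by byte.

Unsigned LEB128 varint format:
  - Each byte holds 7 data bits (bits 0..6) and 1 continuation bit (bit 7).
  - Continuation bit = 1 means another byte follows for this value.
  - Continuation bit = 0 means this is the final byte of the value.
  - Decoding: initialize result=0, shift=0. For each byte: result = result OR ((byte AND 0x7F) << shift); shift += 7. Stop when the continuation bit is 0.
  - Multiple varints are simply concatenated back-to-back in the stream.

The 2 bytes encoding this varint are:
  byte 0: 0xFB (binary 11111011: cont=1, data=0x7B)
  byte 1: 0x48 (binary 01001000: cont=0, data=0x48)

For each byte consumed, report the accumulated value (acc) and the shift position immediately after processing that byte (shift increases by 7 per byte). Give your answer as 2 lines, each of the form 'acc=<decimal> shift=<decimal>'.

Answer: acc=123 shift=7
acc=9339 shift=14

Derivation:
byte 0=0xFB: payload=0x7B=123, contrib = 123<<0 = 123; acc -> 123, shift -> 7
byte 1=0x48: payload=0x48=72, contrib = 72<<7 = 9216; acc -> 9339, shift -> 14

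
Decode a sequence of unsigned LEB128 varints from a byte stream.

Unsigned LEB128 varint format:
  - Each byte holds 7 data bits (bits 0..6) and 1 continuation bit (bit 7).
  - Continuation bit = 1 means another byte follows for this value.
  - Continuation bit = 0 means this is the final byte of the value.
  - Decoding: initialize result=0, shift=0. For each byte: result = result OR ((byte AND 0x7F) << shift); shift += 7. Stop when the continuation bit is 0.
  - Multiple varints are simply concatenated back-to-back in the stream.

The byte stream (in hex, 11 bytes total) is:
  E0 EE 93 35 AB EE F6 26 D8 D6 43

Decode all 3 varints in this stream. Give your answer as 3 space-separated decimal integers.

  byte[0]=0xE0 cont=1 payload=0x60=96: acc |= 96<<0 -> acc=96 shift=7
  byte[1]=0xEE cont=1 payload=0x6E=110: acc |= 110<<7 -> acc=14176 shift=14
  byte[2]=0x93 cont=1 payload=0x13=19: acc |= 19<<14 -> acc=325472 shift=21
  byte[3]=0x35 cont=0 payload=0x35=53: acc |= 53<<21 -> acc=111474528 shift=28 [end]
Varint 1: bytes[0:4] = E0 EE 93 35 -> value 111474528 (4 byte(s))
  byte[4]=0xAB cont=1 payload=0x2B=43: acc |= 43<<0 -> acc=43 shift=7
  byte[5]=0xEE cont=1 payload=0x6E=110: acc |= 110<<7 -> acc=14123 shift=14
  byte[6]=0xF6 cont=1 payload=0x76=118: acc |= 118<<14 -> acc=1947435 shift=21
  byte[7]=0x26 cont=0 payload=0x26=38: acc |= 38<<21 -> acc=81639211 shift=28 [end]
Varint 2: bytes[4:8] = AB EE F6 26 -> value 81639211 (4 byte(s))
  byte[8]=0xD8 cont=1 payload=0x58=88: acc |= 88<<0 -> acc=88 shift=7
  byte[9]=0xD6 cont=1 payload=0x56=86: acc |= 86<<7 -> acc=11096 shift=14
  byte[10]=0x43 cont=0 payload=0x43=67: acc |= 67<<14 -> acc=1108824 shift=21 [end]
Varint 3: bytes[8:11] = D8 D6 43 -> value 1108824 (3 byte(s))

Answer: 111474528 81639211 1108824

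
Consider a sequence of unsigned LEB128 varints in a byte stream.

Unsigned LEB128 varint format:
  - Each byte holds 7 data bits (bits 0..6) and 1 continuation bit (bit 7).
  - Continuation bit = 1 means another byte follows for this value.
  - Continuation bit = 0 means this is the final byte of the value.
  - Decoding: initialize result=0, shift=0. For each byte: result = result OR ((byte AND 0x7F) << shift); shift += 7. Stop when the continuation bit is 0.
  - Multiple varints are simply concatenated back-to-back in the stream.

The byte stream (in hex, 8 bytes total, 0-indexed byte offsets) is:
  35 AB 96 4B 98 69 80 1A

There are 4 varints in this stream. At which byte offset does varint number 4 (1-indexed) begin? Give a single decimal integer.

  byte[0]=0x35 cont=0 payload=0x35=53: acc |= 53<<0 -> acc=53 shift=7 [end]
Varint 1: bytes[0:1] = 35 -> value 53 (1 byte(s))
  byte[1]=0xAB cont=1 payload=0x2B=43: acc |= 43<<0 -> acc=43 shift=7
  byte[2]=0x96 cont=1 payload=0x16=22: acc |= 22<<7 -> acc=2859 shift=14
  byte[3]=0x4B cont=0 payload=0x4B=75: acc |= 75<<14 -> acc=1231659 shift=21 [end]
Varint 2: bytes[1:4] = AB 96 4B -> value 1231659 (3 byte(s))
  byte[4]=0x98 cont=1 payload=0x18=24: acc |= 24<<0 -> acc=24 shift=7
  byte[5]=0x69 cont=0 payload=0x69=105: acc |= 105<<7 -> acc=13464 shift=14 [end]
Varint 3: bytes[4:6] = 98 69 -> value 13464 (2 byte(s))
  byte[6]=0x80 cont=1 payload=0x00=0: acc |= 0<<0 -> acc=0 shift=7
  byte[7]=0x1A cont=0 payload=0x1A=26: acc |= 26<<7 -> acc=3328 shift=14 [end]
Varint 4: bytes[6:8] = 80 1A -> value 3328 (2 byte(s))

Answer: 6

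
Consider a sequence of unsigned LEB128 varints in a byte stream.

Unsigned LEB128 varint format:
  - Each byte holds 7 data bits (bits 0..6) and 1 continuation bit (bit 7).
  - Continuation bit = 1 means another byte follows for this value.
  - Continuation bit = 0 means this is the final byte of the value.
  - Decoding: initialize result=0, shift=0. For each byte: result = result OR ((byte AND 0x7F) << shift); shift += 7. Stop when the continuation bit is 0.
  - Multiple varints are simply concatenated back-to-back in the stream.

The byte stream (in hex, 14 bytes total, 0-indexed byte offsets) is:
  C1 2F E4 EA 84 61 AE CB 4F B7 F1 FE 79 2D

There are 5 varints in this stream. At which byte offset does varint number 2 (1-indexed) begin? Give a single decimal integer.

  byte[0]=0xC1 cont=1 payload=0x41=65: acc |= 65<<0 -> acc=65 shift=7
  byte[1]=0x2F cont=0 payload=0x2F=47: acc |= 47<<7 -> acc=6081 shift=14 [end]
Varint 1: bytes[0:2] = C1 2F -> value 6081 (2 byte(s))
  byte[2]=0xE4 cont=1 payload=0x64=100: acc |= 100<<0 -> acc=100 shift=7
  byte[3]=0xEA cont=1 payload=0x6A=106: acc |= 106<<7 -> acc=13668 shift=14
  byte[4]=0x84 cont=1 payload=0x04=4: acc |= 4<<14 -> acc=79204 shift=21
  byte[5]=0x61 cont=0 payload=0x61=97: acc |= 97<<21 -> acc=203502948 shift=28 [end]
Varint 2: bytes[2:6] = E4 EA 84 61 -> value 203502948 (4 byte(s))
  byte[6]=0xAE cont=1 payload=0x2E=46: acc |= 46<<0 -> acc=46 shift=7
  byte[7]=0xCB cont=1 payload=0x4B=75: acc |= 75<<7 -> acc=9646 shift=14
  byte[8]=0x4F cont=0 payload=0x4F=79: acc |= 79<<14 -> acc=1303982 shift=21 [end]
Varint 3: bytes[6:9] = AE CB 4F -> value 1303982 (3 byte(s))
  byte[9]=0xB7 cont=1 payload=0x37=55: acc |= 55<<0 -> acc=55 shift=7
  byte[10]=0xF1 cont=1 payload=0x71=113: acc |= 113<<7 -> acc=14519 shift=14
  byte[11]=0xFE cont=1 payload=0x7E=126: acc |= 126<<14 -> acc=2078903 shift=21
  byte[12]=0x79 cont=0 payload=0x79=121: acc |= 121<<21 -> acc=255834295 shift=28 [end]
Varint 4: bytes[9:13] = B7 F1 FE 79 -> value 255834295 (4 byte(s))
  byte[13]=0x2D cont=0 payload=0x2D=45: acc |= 45<<0 -> acc=45 shift=7 [end]
Varint 5: bytes[13:14] = 2D -> value 45 (1 byte(s))

Answer: 2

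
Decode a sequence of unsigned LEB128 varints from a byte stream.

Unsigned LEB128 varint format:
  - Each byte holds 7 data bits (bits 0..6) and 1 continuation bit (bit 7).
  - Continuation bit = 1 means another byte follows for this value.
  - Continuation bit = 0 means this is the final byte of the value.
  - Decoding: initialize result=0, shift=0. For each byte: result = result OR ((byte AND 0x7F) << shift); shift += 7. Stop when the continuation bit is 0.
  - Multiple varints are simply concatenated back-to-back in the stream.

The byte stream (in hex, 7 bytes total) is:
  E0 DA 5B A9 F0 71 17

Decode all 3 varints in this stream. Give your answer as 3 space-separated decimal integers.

  byte[0]=0xE0 cont=1 payload=0x60=96: acc |= 96<<0 -> acc=96 shift=7
  byte[1]=0xDA cont=1 payload=0x5A=90: acc |= 90<<7 -> acc=11616 shift=14
  byte[2]=0x5B cont=0 payload=0x5B=91: acc |= 91<<14 -> acc=1502560 shift=21 [end]
Varint 1: bytes[0:3] = E0 DA 5B -> value 1502560 (3 byte(s))
  byte[3]=0xA9 cont=1 payload=0x29=41: acc |= 41<<0 -> acc=41 shift=7
  byte[4]=0xF0 cont=1 payload=0x70=112: acc |= 112<<7 -> acc=14377 shift=14
  byte[5]=0x71 cont=0 payload=0x71=113: acc |= 113<<14 -> acc=1865769 shift=21 [end]
Varint 2: bytes[3:6] = A9 F0 71 -> value 1865769 (3 byte(s))
  byte[6]=0x17 cont=0 payload=0x17=23: acc |= 23<<0 -> acc=23 shift=7 [end]
Varint 3: bytes[6:7] = 17 -> value 23 (1 byte(s))

Answer: 1502560 1865769 23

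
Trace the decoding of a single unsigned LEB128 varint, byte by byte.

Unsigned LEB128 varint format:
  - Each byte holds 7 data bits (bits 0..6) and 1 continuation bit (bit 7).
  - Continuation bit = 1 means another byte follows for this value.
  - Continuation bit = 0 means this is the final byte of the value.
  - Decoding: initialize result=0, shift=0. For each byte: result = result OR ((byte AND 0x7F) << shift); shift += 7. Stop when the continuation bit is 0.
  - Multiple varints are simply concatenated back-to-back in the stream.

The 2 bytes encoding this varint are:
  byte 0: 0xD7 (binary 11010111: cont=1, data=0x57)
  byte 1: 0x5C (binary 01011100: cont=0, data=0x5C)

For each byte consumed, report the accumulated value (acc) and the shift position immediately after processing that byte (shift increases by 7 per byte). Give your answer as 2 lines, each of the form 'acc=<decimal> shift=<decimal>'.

Answer: acc=87 shift=7
acc=11863 shift=14

Derivation:
byte 0=0xD7: payload=0x57=87, contrib = 87<<0 = 87; acc -> 87, shift -> 7
byte 1=0x5C: payload=0x5C=92, contrib = 92<<7 = 11776; acc -> 11863, shift -> 14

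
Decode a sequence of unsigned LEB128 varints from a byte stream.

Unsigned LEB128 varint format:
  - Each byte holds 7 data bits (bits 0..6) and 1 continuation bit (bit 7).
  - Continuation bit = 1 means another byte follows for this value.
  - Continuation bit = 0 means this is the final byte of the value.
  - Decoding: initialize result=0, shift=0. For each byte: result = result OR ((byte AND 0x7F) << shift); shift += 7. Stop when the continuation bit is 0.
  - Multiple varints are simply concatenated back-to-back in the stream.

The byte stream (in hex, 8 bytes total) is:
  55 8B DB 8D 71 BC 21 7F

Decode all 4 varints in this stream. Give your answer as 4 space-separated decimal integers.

  byte[0]=0x55 cont=0 payload=0x55=85: acc |= 85<<0 -> acc=85 shift=7 [end]
Varint 1: bytes[0:1] = 55 -> value 85 (1 byte(s))
  byte[1]=0x8B cont=1 payload=0x0B=11: acc |= 11<<0 -> acc=11 shift=7
  byte[2]=0xDB cont=1 payload=0x5B=91: acc |= 91<<7 -> acc=11659 shift=14
  byte[3]=0x8D cont=1 payload=0x0D=13: acc |= 13<<14 -> acc=224651 shift=21
  byte[4]=0x71 cont=0 payload=0x71=113: acc |= 113<<21 -> acc=237202827 shift=28 [end]
Varint 2: bytes[1:5] = 8B DB 8D 71 -> value 237202827 (4 byte(s))
  byte[5]=0xBC cont=1 payload=0x3C=60: acc |= 60<<0 -> acc=60 shift=7
  byte[6]=0x21 cont=0 payload=0x21=33: acc |= 33<<7 -> acc=4284 shift=14 [end]
Varint 3: bytes[5:7] = BC 21 -> value 4284 (2 byte(s))
  byte[7]=0x7F cont=0 payload=0x7F=127: acc |= 127<<0 -> acc=127 shift=7 [end]
Varint 4: bytes[7:8] = 7F -> value 127 (1 byte(s))

Answer: 85 237202827 4284 127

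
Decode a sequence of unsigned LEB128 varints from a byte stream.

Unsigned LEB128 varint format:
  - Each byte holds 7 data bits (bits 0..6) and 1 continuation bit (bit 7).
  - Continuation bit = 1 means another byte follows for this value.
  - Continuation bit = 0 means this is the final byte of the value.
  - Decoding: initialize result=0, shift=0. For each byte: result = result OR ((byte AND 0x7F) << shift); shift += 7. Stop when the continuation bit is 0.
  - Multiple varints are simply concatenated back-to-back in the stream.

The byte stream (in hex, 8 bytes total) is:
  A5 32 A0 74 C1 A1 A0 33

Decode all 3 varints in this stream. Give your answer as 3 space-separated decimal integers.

  byte[0]=0xA5 cont=1 payload=0x25=37: acc |= 37<<0 -> acc=37 shift=7
  byte[1]=0x32 cont=0 payload=0x32=50: acc |= 50<<7 -> acc=6437 shift=14 [end]
Varint 1: bytes[0:2] = A5 32 -> value 6437 (2 byte(s))
  byte[2]=0xA0 cont=1 payload=0x20=32: acc |= 32<<0 -> acc=32 shift=7
  byte[3]=0x74 cont=0 payload=0x74=116: acc |= 116<<7 -> acc=14880 shift=14 [end]
Varint 2: bytes[2:4] = A0 74 -> value 14880 (2 byte(s))
  byte[4]=0xC1 cont=1 payload=0x41=65: acc |= 65<<0 -> acc=65 shift=7
  byte[5]=0xA1 cont=1 payload=0x21=33: acc |= 33<<7 -> acc=4289 shift=14
  byte[6]=0xA0 cont=1 payload=0x20=32: acc |= 32<<14 -> acc=528577 shift=21
  byte[7]=0x33 cont=0 payload=0x33=51: acc |= 51<<21 -> acc=107483329 shift=28 [end]
Varint 3: bytes[4:8] = C1 A1 A0 33 -> value 107483329 (4 byte(s))

Answer: 6437 14880 107483329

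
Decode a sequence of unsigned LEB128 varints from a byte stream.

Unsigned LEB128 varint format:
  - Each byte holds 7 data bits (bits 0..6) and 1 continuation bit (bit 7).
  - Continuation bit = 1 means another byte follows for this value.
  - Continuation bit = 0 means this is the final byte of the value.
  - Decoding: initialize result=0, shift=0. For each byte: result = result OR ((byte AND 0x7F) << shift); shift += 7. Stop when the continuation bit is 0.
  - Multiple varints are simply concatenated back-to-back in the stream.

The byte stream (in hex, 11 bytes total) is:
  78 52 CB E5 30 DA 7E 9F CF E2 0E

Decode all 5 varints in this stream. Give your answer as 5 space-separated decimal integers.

  byte[0]=0x78 cont=0 payload=0x78=120: acc |= 120<<0 -> acc=120 shift=7 [end]
Varint 1: bytes[0:1] = 78 -> value 120 (1 byte(s))
  byte[1]=0x52 cont=0 payload=0x52=82: acc |= 82<<0 -> acc=82 shift=7 [end]
Varint 2: bytes[1:2] = 52 -> value 82 (1 byte(s))
  byte[2]=0xCB cont=1 payload=0x4B=75: acc |= 75<<0 -> acc=75 shift=7
  byte[3]=0xE5 cont=1 payload=0x65=101: acc |= 101<<7 -> acc=13003 shift=14
  byte[4]=0x30 cont=0 payload=0x30=48: acc |= 48<<14 -> acc=799435 shift=21 [end]
Varint 3: bytes[2:5] = CB E5 30 -> value 799435 (3 byte(s))
  byte[5]=0xDA cont=1 payload=0x5A=90: acc |= 90<<0 -> acc=90 shift=7
  byte[6]=0x7E cont=0 payload=0x7E=126: acc |= 126<<7 -> acc=16218 shift=14 [end]
Varint 4: bytes[5:7] = DA 7E -> value 16218 (2 byte(s))
  byte[7]=0x9F cont=1 payload=0x1F=31: acc |= 31<<0 -> acc=31 shift=7
  byte[8]=0xCF cont=1 payload=0x4F=79: acc |= 79<<7 -> acc=10143 shift=14
  byte[9]=0xE2 cont=1 payload=0x62=98: acc |= 98<<14 -> acc=1615775 shift=21
  byte[10]=0x0E cont=0 payload=0x0E=14: acc |= 14<<21 -> acc=30975903 shift=28 [end]
Varint 5: bytes[7:11] = 9F CF E2 0E -> value 30975903 (4 byte(s))

Answer: 120 82 799435 16218 30975903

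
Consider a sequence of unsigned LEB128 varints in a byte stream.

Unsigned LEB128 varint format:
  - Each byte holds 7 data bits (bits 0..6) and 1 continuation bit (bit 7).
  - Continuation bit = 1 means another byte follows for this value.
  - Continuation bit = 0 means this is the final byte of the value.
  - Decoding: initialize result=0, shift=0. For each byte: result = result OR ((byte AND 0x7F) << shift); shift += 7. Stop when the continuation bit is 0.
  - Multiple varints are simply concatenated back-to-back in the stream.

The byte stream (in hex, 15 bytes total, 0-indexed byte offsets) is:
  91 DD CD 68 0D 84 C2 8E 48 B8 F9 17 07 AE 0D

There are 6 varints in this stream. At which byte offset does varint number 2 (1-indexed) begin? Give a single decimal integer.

  byte[0]=0x91 cont=1 payload=0x11=17: acc |= 17<<0 -> acc=17 shift=7
  byte[1]=0xDD cont=1 payload=0x5D=93: acc |= 93<<7 -> acc=11921 shift=14
  byte[2]=0xCD cont=1 payload=0x4D=77: acc |= 77<<14 -> acc=1273489 shift=21
  byte[3]=0x68 cont=0 payload=0x68=104: acc |= 104<<21 -> acc=219377297 shift=28 [end]
Varint 1: bytes[0:4] = 91 DD CD 68 -> value 219377297 (4 byte(s))
  byte[4]=0x0D cont=0 payload=0x0D=13: acc |= 13<<0 -> acc=13 shift=7 [end]
Varint 2: bytes[4:5] = 0D -> value 13 (1 byte(s))
  byte[5]=0x84 cont=1 payload=0x04=4: acc |= 4<<0 -> acc=4 shift=7
  byte[6]=0xC2 cont=1 payload=0x42=66: acc |= 66<<7 -> acc=8452 shift=14
  byte[7]=0x8E cont=1 payload=0x0E=14: acc |= 14<<14 -> acc=237828 shift=21
  byte[8]=0x48 cont=0 payload=0x48=72: acc |= 72<<21 -> acc=151232772 shift=28 [end]
Varint 3: bytes[5:9] = 84 C2 8E 48 -> value 151232772 (4 byte(s))
  byte[9]=0xB8 cont=1 payload=0x38=56: acc |= 56<<0 -> acc=56 shift=7
  byte[10]=0xF9 cont=1 payload=0x79=121: acc |= 121<<7 -> acc=15544 shift=14
  byte[11]=0x17 cont=0 payload=0x17=23: acc |= 23<<14 -> acc=392376 shift=21 [end]
Varint 4: bytes[9:12] = B8 F9 17 -> value 392376 (3 byte(s))
  byte[12]=0x07 cont=0 payload=0x07=7: acc |= 7<<0 -> acc=7 shift=7 [end]
Varint 5: bytes[12:13] = 07 -> value 7 (1 byte(s))
  byte[13]=0xAE cont=1 payload=0x2E=46: acc |= 46<<0 -> acc=46 shift=7
  byte[14]=0x0D cont=0 payload=0x0D=13: acc |= 13<<7 -> acc=1710 shift=14 [end]
Varint 6: bytes[13:15] = AE 0D -> value 1710 (2 byte(s))

Answer: 4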